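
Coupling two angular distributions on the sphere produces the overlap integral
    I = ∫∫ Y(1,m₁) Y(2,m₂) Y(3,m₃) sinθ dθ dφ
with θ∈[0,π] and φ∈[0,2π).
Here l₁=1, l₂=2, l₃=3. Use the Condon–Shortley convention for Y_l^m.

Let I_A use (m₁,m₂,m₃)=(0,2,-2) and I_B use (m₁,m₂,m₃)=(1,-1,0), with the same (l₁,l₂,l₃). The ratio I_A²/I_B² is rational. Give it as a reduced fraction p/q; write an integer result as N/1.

5/3

Shared (l₁,l₂,l₃)=(1,2,3): N and (l;000)² cancel in I_A²/I_B².
A: Δ = 0!·2!·4!/7! = 1/105; Racah Σ t=0..0: t=0:+1/24 = 1/24; ⇒ 3j(1 2 3; 0 2 -2)² = 1/21, sgn -1
B: Δ = 0!·2!·4!/7! = 1/105; Racah Σ t=0..0: t=0:+1/12 = 1/12; ⇒ 3j(1 2 3; 1 -1 0)² = 1/35, sgn -1
I_A²/I_B² = (1/21)/(1/35) = 5/3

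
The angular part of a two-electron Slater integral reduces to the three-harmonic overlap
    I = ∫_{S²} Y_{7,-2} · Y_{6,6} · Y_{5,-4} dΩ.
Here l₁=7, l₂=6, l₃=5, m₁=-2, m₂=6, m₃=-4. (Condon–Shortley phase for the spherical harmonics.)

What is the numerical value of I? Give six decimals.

Checks pass: Σm=0; 18 even; l₃=5∈[1,13].
(2·7+1)(2·6+1)(2·5+1) = 2145
Δ: 8! 6! 4! / 19! → 1/174594420
sum: t=2:+1/4147200 t=3:−1/207360 t=4:+1/82944 t=5:−1/207360 t=6:+1/4147200 = 1/345600
3j²(7 6 5; 0 0 0) = Δ·Π!·Σ² = 420/46189  (sign -1)
sum: t=8:+1/116121600 = 1/116121600
3j²(7 6 5; -2 6 -4) = Δ·Π!·Σ² = 27/8398  (sign -1)
combine: 4πI² = 2145·420/46189·27/8398 = 85050/1356277
take √, sign +1: I = 0.07064119

0.070641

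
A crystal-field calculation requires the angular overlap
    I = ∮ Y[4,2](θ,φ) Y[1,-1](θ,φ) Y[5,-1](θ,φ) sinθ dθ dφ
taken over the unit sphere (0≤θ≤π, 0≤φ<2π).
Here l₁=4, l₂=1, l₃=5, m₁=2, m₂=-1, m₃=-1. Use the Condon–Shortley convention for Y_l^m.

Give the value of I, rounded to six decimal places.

-0.120286

m-sum 0 ✓  L=10 even ✓  3≤5≤5 ✓
Π(2lᵢ+1) = 9×3×11 = 297
triangle coeff Δ(4,1,5) = 1/495
Σ_t [0,0]: t=0:+1/576 = 1/576
(3j)²=5/99 [(4 1 5; 0 0 0)], sign=-1
Σ_t [0,0]: t=0:+1/2880 = 1/2880
(3j)²=2/165 [(4 1 5; 2 -1 -1)], sign=+1
⇒ 4πI² = 2/11
I = (-1)√(2/11/(4π)) = -0.12028562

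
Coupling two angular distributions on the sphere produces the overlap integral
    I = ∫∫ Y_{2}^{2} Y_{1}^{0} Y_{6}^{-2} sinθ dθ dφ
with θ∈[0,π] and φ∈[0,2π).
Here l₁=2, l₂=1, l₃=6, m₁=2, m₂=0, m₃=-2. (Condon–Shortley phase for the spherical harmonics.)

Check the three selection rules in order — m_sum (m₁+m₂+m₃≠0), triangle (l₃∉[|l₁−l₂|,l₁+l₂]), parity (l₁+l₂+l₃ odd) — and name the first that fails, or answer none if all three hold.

m₁+m₂+m₃ = 2 + 0 − 2 = 0  ✓
triangle: |2−1|=1 ≤ l₃=6 ≤ 2+1=3  ✗
parity: l₁+l₂+l₃ = 9 is odd

triangle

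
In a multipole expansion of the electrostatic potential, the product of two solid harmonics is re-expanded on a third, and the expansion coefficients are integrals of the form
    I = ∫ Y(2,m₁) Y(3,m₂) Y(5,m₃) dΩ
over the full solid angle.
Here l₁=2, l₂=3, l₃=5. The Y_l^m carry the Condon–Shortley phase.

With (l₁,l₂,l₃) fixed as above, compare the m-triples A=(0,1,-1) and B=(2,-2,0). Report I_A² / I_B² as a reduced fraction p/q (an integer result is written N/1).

18/1

Shared (l₁,l₂,l₃)=(2,3,5): N and (l;000)² cancel in I_A²/I_B².
A: Δ = 0!·4!·6!/11! = 1/2310; Racah Σ t=0..0: t=0:+1/192 = 1/192; ⇒ 3j(2 3 5; 0 1 -1)² = 3/77, sgn +1
B: Δ = 0!·4!·6!/11! = 1/2310; Racah Σ t=0..0: t=0:+1/2880 = 1/2880; ⇒ 3j(2 3 5; 2 -2 0)² = 1/462, sgn -1
I_A²/I_B² = (3/77)/(1/462) = 18/1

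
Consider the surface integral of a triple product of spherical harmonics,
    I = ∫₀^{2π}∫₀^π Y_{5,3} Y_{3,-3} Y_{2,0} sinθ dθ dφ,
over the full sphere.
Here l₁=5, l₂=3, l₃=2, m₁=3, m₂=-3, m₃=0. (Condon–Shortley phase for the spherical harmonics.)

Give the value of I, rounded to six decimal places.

m-sum 0 ✓  L=10 even ✓  2≤2≤8 ✓
Π(2lᵢ+1) = 11×7×5 = 385
triangle coeff Δ(5,3,2) = 1/2310
Σ_t [3,3]: t=3:−1/144 = -1/144
(3j)²=10/231 [(5 3 2; 0 0 0)], sign=-1
Σ_t [0,0]: t=0:+1/2880 = 1/2880
(3j)²=2/165 [(5 3 2; 3 -3 0)], sign=+1
⇒ 4πI² = 20/99
I = (-1)√(20/99/(4π)) = -0.12679218

-0.126792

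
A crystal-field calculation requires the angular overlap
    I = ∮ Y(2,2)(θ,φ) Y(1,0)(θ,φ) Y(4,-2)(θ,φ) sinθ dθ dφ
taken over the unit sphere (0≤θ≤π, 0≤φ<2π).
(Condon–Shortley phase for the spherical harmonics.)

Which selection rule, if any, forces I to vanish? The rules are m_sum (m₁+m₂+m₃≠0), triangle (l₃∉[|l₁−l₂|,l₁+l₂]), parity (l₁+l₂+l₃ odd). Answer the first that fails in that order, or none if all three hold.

triangle

Σmᵢ = 0  ✓
l₃∈[|l₁−l₂|,l₁+l₂]=[1,3], have l₃=4  ✗
Σlᵢ = 7 ⇒ odd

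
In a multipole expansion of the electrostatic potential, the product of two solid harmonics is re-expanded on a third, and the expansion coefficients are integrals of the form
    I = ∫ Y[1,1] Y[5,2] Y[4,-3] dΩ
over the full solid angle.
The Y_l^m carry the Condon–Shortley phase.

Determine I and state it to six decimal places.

Checks pass: Σm=0; 10 even; l₃=4∈[4,6].
(2·1+1)(2·5+1)(2·4+1) = 297
Δ: 2! 0! 8! / 11! → 1/495
sum: t=1:−1/576 = -1/576
3j²(1 5 4; 0 0 0) = Δ·Π!·Σ² = 5/99  (sign -1)
sum: t=0:+1/10080 = 1/10080
3j²(1 5 4; 1 2 -3) = Δ·Π!·Σ² = 1/165  (sign -1)
combine: 4πI² = 297·5/99·1/165 = 1/11
take √, sign +1: I = 0.08505478

0.085055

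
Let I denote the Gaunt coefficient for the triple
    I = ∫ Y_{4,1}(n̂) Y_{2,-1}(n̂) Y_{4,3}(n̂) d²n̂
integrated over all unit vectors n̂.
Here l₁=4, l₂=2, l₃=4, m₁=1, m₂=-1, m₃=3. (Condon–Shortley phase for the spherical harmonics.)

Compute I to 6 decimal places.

m-sum = 1 − 1 + 3 = 3 ≠ 0 ⇒ I = 0

0.000000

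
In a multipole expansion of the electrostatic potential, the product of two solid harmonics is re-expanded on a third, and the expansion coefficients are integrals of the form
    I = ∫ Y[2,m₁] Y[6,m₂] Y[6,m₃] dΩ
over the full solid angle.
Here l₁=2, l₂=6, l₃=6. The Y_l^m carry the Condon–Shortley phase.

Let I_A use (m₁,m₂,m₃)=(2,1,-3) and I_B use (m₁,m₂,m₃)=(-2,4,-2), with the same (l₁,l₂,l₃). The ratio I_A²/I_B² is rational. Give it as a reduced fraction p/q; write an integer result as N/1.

Shared (l₁,l₂,l₃)=(2,6,6): N and (l;000)² cancel in I_A²/I_B².
A: Δ = 2!·2!·10!/15! = 1/90090; Racah Σ t=0..0: t=0:+1/120960 = 1/120960; ⇒ 3j(2 6 6; 2 1 -3)² = 24/1001, sgn -1
B: Δ = 2!·2!·10!/15! = 1/90090; Racah Σ t=2..2: t=2:+1/322560 = 1/322560; ⇒ 3j(2 6 6; -2 4 -2)² = 18/1001, sgn +1
I_A²/I_B² = (24/1001)/(18/1001) = 4/3

4/3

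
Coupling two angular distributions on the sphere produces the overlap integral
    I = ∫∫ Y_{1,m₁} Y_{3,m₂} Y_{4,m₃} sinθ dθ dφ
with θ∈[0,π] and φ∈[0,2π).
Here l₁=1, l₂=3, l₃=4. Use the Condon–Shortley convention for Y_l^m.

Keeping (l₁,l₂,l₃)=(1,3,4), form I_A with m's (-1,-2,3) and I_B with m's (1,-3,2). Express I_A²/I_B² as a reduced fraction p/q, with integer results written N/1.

l's match ⇒ only the (l;m) 3-j factors differ between A and B.
A: triangle coeff Δ(1,3,4) = 1/252; Σ_t [0,0]: t=0:+1/240 = 1/240; (3j)²=1/12 [(1 3 4; -1 -2 3)], sign=-1
B: triangle coeff Δ(1,3,4) = 1/252; Σ_t [0,0]: t=0:+1/1440 = 1/1440; (3j)²=1/252 [(1 3 4; 1 -3 2)], sign=+1
I_A²/I_B² = (1/12)/(1/252) = 21/1

21/1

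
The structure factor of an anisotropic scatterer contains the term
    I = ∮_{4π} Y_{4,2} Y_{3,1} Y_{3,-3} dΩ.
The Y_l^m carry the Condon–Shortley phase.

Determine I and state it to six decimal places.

m-sum 0 ✓  L=10 even ✓  1≤3≤7 ✓
Π(2lᵢ+1) = 9×7×7 = 441
triangle coeff Δ(4,3,3) = 1/34650
Σ_t [1,3]: t=1:−1/72 t=2:+1/16 t=3:−1/72 = 5/144
(3j)²=2/77 [(4 3 3; 0 0 0)], sign=-1
Σ_t [2,2]: t=2:+1/192 = 1/192
(3j)²=3/77 [(4 3 3; 2 1 -3)], sign=+1
⇒ 4πI² = 54/121
I = (-1)√(54/121/(4π)) = -0.18845135

-0.188451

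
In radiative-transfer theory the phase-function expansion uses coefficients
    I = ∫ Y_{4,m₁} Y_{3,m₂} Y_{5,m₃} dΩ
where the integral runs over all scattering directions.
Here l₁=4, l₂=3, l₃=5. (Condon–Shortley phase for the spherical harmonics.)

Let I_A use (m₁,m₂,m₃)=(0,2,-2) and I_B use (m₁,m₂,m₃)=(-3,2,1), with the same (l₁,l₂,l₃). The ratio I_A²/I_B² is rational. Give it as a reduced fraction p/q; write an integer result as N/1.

l's match ⇒ only the (l;m) 3-j factors differ between A and B.
A: triangle coeff Δ(4,3,5) = 1/180180; Σ_t [1,2]: t=1:−1/864 t=2:+1/576 = 1/1728; (3j)²=5/1287 [(4 3 5; 0 2 -2)], sign=-1
B: triangle coeff Δ(4,3,5) = 1/180180; Σ_t [1,2]: t=1:−1/17280 t=2:+1/1440 = 11/17280; (3j)²=11/468 [(4 3 5; -3 2 1)], sign=+1
I_A²/I_B² = (5/1287)/(11/468) = 20/121

20/121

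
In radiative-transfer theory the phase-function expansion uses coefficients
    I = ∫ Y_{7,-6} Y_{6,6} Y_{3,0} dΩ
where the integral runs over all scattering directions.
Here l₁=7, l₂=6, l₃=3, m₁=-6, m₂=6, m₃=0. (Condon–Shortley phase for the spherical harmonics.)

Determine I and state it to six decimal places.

Checks pass: Σm=0; 16 even; l₃=3∈[1,13].
(2·7+1)(2·6+1)(2·3+1) = 1365
Δ: 10! 4! 2! / 17! → 1/2042040
sum: t=4:+1/207360 t=5:−1/57600 t=6:+1/207360 = -1/129600
3j²(7 6 3; 0 0 0) = Δ·Π!·Σ² = 168/12155  (sign +1)
sum: t=10:+1/43545600 = 1/43545600
3j²(7 6 3; -6 6 0) = Δ·Π!·Σ² = 33/1190  (sign -1)
combine: 4πI² = 1365·168/12155·33/1190 = 756/1445
take √, sign -1: I = -0.20404316

-0.204043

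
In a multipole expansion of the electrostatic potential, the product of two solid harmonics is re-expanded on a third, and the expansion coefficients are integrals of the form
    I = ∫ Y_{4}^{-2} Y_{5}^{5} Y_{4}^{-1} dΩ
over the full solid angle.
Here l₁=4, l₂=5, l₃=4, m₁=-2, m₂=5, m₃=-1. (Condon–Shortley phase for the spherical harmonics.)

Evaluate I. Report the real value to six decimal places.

0.000000

m-sum = -2 + 5 − 1 = 2 ≠ 0 ⇒ I = 0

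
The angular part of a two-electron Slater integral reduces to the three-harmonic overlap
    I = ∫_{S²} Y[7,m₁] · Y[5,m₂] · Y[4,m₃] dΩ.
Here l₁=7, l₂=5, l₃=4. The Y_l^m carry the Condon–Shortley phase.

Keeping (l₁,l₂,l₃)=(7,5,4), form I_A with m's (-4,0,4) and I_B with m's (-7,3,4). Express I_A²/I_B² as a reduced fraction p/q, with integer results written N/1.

20/13

Shared (l₁,l₂,l₃)=(7,5,4): N and (l;000)² cancel in I_A²/I_B².
A: Δ = 8!·6!·2!/17! = 1/6126120; Racah Σ t=5..5: t=5:−1/1036800 = -1/1036800; ⇒ 3j(7 5 4; -4 0 4)² = 14/663, sgn -1
B: Δ = 8!·6!·2!/17! = 1/6126120; Racah Σ t=8..8: t=8:+1/58060800 = 1/58060800; ⇒ 3j(7 5 4; -7 3 4)² = 7/510, sgn +1
I_A²/I_B² = (14/663)/(7/510) = 20/13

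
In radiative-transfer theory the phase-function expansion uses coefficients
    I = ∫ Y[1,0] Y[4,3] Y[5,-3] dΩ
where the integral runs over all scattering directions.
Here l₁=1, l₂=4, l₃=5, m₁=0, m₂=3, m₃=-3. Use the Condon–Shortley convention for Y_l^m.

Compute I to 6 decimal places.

-0.196426

m-sum 0 ✓  L=10 even ✓  3≤5≤5 ✓
Π(2lᵢ+1) = 3×9×11 = 297
triangle coeff Δ(1,4,5) = 1/495
Σ_t [0,0]: t=0:+1/576 = 1/576
(3j)²=5/99 [(1 4 5; 0 0 0)], sign=-1
Σ_t [0,0]: t=0:+1/5040 = 1/5040
(3j)²=16/495 [(1 4 5; 0 3 -3)], sign=+1
⇒ 4πI² = 16/33
I = (-1)√(16/33/(4π)) = -0.19642560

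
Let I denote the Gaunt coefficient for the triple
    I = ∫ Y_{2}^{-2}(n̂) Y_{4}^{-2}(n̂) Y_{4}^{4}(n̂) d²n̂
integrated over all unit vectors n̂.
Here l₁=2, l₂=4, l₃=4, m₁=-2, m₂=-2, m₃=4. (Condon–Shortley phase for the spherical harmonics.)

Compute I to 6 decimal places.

m-sum 0 ✓  L=10 even ✓  2≤4≤6 ✓
Π(2lᵢ+1) = 5×9×9 = 405
triangle coeff Δ(2,4,4) = 1/13860
Σ_t [0,2]: t=0:+1/192 t=1:−1/36 t=2:+1/192 = -5/288
(3j)²=20/693 [(2 4 4; 0 0 0)], sign=-1
Σ_t [2,2]: t=2:+1/2880 = 1/2880
(3j)²=2/165 [(2 4 4; -2 -2 4)], sign=+1
⇒ 4πI² = 120/847
I = (-1)√(120/847/(4π)) = -0.10618031

-0.106180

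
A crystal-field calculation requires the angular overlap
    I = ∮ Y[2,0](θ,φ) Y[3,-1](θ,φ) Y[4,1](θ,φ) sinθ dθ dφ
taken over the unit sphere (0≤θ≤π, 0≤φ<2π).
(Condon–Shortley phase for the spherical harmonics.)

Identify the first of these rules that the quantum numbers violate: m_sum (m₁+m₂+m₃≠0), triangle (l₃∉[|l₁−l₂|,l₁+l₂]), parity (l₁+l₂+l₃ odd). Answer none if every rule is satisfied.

parity

Σmᵢ = 0  ✓
l₃∈[|l₁−l₂|,l₁+l₂]=[1,5], have l₃=4  ✓
Σlᵢ = 9 ⇒ odd  ✗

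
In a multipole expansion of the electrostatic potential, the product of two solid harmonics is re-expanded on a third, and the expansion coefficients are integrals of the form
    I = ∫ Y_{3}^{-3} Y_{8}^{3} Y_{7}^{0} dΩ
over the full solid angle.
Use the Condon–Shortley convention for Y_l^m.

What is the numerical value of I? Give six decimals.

Rules hold: Σm=0, L=18 even, 5≤7≤11.
N = 7·17·15 = 1785
Δ = 4!·2!·12!/19! = 1/5290740
Racah Σ t=1..3: t=1:−1/7257600 t=2:+1/2073600 t=3:−1/7257600 = 1/4838400
⇒ 3j(3 8 7; 0 0 0)² = 252/20995, sgn -1
Racah Σ t=4..4: t=4:+1/29030400 = 1/29030400
⇒ 3j(3 8 7; -3 3 0)² = 165/8398, sgn -1
4πI² = N·(3j₀)²·(3jₘ)² = 436590/1037153
I = +1·√(0.42095/4π) = 0.18302506

0.183025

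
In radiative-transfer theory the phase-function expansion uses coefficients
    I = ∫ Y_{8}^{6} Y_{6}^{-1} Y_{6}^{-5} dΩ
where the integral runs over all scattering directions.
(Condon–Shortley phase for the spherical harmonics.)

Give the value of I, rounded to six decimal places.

m-sum 0 ✓  L=20 even ✓  2≤6≤14 ✓
Π(2lᵢ+1) = 17×13×13 = 2873
triangle coeff Δ(8,6,6) = 1/1309458150
Σ_t [2,6]: t=2:+1/49766400 t=3:−1/3110400 t=4:+1/1327104 t=5:−1/3110400 t=6:+1/49766400 = 1/6635520
(3j)²=350/46189 [(8 6 6; 0 0 0)], sign=+1
Σ_t [1,2]: t=1:−1/609638400 t=2:+1/348364800 = 1/812851200
(3j)²=11/2261 [(8 6 6; 6 -1 -5)], sign=-1
⇒ 4πI² = 650/6137
I = (-1)√(650/6137/(4π)) = -0.09180655

-0.091807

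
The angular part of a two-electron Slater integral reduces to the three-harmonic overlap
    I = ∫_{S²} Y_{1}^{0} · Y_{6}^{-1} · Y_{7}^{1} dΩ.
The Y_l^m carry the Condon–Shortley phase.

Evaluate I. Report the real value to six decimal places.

Rules hold: Σm=0, L=14 even, 5≤7≤7.
N = 3·13·15 = 585
Δ = 0!·2!·12!/15! = 1/1365
Racah Σ t=0..0: t=0:+1/518400 = 1/518400
⇒ 3j(1 6 7; 0 0 0)² = 7/195, sgn -1
Racah Σ t=0..0: t=0:+1/604800 = 1/604800
⇒ 3j(1 6 7; 0 -1 1)² = 16/455, sgn +1
4πI² = N·(3j₀)²·(3jₘ)² = 48/65
I = -1·√(0.738462/4π) = -0.24241473

-0.242415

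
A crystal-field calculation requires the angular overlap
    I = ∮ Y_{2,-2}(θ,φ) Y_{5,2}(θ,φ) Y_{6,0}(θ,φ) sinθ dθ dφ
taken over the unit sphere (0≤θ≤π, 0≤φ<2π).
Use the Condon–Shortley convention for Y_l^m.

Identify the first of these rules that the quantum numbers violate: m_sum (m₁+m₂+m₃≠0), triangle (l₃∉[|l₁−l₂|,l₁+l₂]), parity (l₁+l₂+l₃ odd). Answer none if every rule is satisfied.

azimuthal sum: -2 + 2 + 0 = 0  ✓
3 ≤ 6 ≤ 7 (triangle on l)  ✓
L = 2 + 5 + 6 = 13 (odd)  ✗

parity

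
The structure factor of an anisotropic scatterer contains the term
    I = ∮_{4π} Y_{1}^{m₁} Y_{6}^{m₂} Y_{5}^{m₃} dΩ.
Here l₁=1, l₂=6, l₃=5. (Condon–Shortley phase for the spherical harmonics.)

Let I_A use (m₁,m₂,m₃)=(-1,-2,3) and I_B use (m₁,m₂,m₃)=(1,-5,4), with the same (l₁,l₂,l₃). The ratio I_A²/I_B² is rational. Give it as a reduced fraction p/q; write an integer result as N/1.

l's match ⇒ only the (l;m) 3-j factors differ between A and B.
A: triangle coeff Δ(1,6,5) = 1/858; Σ_t [2,2]: t=2:+1/161280 = 1/161280; (3j)²=1/143 [(1 6 5; -1 -2 3)], sign=+1
B: triangle coeff Δ(1,6,5) = 1/858; Σ_t [0,0]: t=0:+1/725760 = 1/725760; (3j)²=5/78 [(1 6 5; 1 -5 4)], sign=-1
I_A²/I_B² = (1/143)/(5/78) = 6/55

6/55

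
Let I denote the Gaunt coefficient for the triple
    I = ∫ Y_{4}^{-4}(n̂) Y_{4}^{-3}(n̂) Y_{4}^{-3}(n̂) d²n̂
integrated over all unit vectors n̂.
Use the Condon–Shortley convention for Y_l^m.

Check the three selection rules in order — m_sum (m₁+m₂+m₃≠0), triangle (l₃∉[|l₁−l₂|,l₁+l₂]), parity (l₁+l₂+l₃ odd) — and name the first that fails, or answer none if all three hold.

m_sum

m₁+m₂+m₃ = -4 − 3 − 3 = -10  ✗
triangle: |4−4|=0 ≤ l₃=4 ≤ 4+4=8
parity: l₁+l₂+l₃ = 12 is even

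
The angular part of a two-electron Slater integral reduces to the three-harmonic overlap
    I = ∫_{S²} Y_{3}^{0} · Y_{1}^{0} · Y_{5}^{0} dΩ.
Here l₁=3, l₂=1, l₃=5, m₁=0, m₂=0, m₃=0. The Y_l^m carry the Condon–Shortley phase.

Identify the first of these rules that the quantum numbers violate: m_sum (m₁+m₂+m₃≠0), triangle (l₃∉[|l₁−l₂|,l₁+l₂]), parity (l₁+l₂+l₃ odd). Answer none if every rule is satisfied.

triangle

m₁+m₂+m₃ = 0 + 0 + 0 = 0  ✓
triangle: |3−1|=2 ≤ l₃=5 ≤ 3+1=4  ✗
parity: l₁+l₂+l₃ = 9 is odd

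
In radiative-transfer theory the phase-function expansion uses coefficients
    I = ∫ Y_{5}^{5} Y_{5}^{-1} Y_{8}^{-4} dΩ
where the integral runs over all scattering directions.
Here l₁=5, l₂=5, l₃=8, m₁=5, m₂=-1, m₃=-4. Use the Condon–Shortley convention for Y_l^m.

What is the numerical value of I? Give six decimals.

-0.124533

Rules hold: Σm=0, L=18 even, 0≤8≤10.
N = 11·11·17 = 2057
Δ = 2!·8!·8!/19! = 1/37413090
Racah Σ t=0..2: t=0:+1/1036800 t=1:−1/331776 t=2:+1/1036800 = -1/921600
⇒ 3j(5 5 8; 0 0 0)² = 490/46189, sgn -1
Racah Σ t=0..0: t=0:+1/46448640 = 1/46448640
⇒ 3j(5 5 8; 5 -1 -4)² = 75/8398, sgn +1
4πI² = N·(3j₀)²·(3jₘ)² = 202125/1037153
I = -1·√(0.194884/4π) = -0.12453278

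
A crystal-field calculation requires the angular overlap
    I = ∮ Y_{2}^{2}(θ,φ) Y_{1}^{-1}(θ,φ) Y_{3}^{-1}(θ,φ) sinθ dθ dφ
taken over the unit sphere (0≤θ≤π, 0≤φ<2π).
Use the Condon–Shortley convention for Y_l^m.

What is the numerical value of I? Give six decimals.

m-sum 0 ✓  L=6 even ✓  1≤3≤3 ✓
Π(2lᵢ+1) = 5×3×7 = 105
triangle coeff Δ(2,1,3) = 1/105
Σ_t [0,0]: t=0:+1/4 = 1/4
(3j)²=3/35 [(2 1 3; 0 0 0)], sign=-1
Σ_t [0,0]: t=0:+1/48 = 1/48
(3j)²=1/105 [(2 1 3; 2 -1 -1)], sign=+1
⇒ 4πI² = 3/35
I = (-1)√(3/35/(4π)) = -0.08258890

-0.082589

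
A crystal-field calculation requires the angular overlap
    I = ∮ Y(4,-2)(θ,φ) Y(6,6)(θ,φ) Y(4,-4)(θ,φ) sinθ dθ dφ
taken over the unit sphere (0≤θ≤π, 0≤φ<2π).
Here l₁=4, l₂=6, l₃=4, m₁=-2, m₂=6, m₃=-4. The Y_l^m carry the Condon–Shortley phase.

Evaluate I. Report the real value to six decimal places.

-0.163436

Rules hold: Σm=0, L=14 even, 2≤4≤10.
N = 9·13·9 = 1053
Δ = 6!·2!·6!/15! = 1/1261260
Racah Σ t=2..4: t=2:+1/4608 t=3:−1/1296 t=4:+1/4608 = -7/20736
⇒ 3j(4 6 4; 0 0 0)² = 20/1287, sgn -1
Racah Σ t=6..6: t=6:+1/1036800 = 1/1036800
⇒ 3j(4 6 4; -2 6 -4)² = 4/195, sgn +1
4πI² = N·(3j₀)²·(3jₘ)² = 48/143
I = -1·√(0.335664/4π) = -0.16343598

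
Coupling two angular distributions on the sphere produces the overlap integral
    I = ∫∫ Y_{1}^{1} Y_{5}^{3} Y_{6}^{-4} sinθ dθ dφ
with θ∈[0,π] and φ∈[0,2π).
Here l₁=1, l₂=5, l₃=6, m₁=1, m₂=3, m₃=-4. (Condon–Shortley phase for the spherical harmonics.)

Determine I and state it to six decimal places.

0.274090

Rules hold: Σm=0, L=12 even, 4≤6≤6.
N = 3·11·13 = 429
Δ = 0!·2!·10!/13! = 1/858
Racah Σ t=0..0: t=0:+1/14400 = 1/14400
⇒ 3j(1 5 6; 0 0 0)² = 6/143, sgn +1
Racah Σ t=0..0: t=0:+1/161280 = 1/161280
⇒ 3j(1 5 6; 1 3 -4)² = 15/286, sgn +1
4πI² = N·(3j₀)²·(3jₘ)² = 135/143
I = +1·√(0.944056/4π) = 0.27409047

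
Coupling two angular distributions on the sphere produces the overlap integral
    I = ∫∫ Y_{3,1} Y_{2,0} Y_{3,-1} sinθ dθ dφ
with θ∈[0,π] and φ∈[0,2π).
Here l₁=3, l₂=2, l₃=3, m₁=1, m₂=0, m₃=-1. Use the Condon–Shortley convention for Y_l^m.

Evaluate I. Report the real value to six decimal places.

-0.126157

Checks pass: Σm=0; 8 even; l₃=3∈[1,5].
(2·3+1)(2·2+1)(2·3+1) = 245
Δ: 2! 4! 2! / 9! → 1/3780
sum: t=0:+1/24 t=1:−1/4 t=2:+1/24 = -1/6
3j²(3 2 3; 0 0 0) = Δ·Π!·Σ² = 4/105  (sign +1)
sum: t=0:+1/16 t=1:−1/6 t=2:+1/96 = -3/32
3j²(3 2 3; 1 0 -1) = Δ·Π!·Σ² = 3/140  (sign -1)
combine: 4πI² = 245·4/105·3/140 = 1/5
take √, sign -1: I = -0.12615663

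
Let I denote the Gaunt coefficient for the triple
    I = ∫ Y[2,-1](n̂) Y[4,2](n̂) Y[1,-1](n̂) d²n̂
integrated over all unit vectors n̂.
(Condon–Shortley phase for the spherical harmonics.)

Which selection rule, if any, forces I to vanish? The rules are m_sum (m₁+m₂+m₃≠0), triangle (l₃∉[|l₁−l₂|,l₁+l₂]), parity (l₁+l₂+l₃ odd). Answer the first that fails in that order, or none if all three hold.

triangle

azimuthal sum: -1 + 2 − 1 = 0  ✓
2 ≤ 1 ≤ 6 (triangle on l)  ✗
L = 2 + 4 + 1 = 7 (odd)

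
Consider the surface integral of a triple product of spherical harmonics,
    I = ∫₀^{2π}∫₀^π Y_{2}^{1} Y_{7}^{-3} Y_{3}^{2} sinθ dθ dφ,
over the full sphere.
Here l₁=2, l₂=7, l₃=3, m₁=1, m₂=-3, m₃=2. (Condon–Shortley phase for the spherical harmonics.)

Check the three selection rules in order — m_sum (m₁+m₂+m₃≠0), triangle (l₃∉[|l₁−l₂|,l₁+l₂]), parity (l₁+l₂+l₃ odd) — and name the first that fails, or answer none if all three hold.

m₁+m₂+m₃ = 1 − 3 + 2 = 0  ✓
triangle: |2−7|=5 ≤ l₃=3 ≤ 2+7=9  ✗
parity: l₁+l₂+l₃ = 12 is even

triangle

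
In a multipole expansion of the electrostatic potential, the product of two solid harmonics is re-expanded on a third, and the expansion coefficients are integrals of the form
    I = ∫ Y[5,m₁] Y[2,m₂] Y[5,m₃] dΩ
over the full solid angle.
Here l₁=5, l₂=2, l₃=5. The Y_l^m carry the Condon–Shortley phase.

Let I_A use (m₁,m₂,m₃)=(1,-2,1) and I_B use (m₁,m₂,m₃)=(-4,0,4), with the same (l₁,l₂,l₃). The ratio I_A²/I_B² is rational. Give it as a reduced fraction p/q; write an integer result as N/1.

Shared (l₁,l₂,l₃)=(5,2,5): N and (l;000)² cancel in I_A²/I_B².
A: Δ = 2!·8!·2!/13! = 1/38610; Racah Σ t=0..0: t=0:+1/2304 = 1/2304; ⇒ 3j(5 2 5; 1 -2 1)² = 5/143, sgn +1
B: Δ = 2!·8!·2!/13! = 1/38610; Racah Σ t=1..2: t=1:−1/40320 t=2:+1/20160 = 1/40320; ⇒ 3j(5 2 5; -4 0 4)² = 6/715, sgn -1
I_A²/I_B² = (5/143)/(6/715) = 25/6

25/6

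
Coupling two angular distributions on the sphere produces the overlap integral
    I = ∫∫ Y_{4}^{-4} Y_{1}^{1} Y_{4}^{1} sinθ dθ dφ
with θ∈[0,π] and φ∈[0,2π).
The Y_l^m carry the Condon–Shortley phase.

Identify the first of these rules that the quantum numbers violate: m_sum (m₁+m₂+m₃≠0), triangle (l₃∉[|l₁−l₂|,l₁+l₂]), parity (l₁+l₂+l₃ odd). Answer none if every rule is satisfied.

m₁+m₂+m₃ = -4 + 1 + 1 = -2  ✗
triangle: |4−1|=3 ≤ l₃=4 ≤ 4+1=5
parity: l₁+l₂+l₃ = 9 is odd

m_sum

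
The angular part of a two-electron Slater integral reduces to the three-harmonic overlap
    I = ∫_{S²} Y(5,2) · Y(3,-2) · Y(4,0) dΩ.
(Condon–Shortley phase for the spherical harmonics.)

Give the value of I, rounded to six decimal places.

-0.065427

Rules hold: Σm=0, L=12 even, 2≤4≤8.
N = 11·7·9 = 693
Δ = 4!·6!·2!/13! = 1/180180
Racah Σ t=1..3: t=1:−1/576 t=2:+1/144 t=3:−1/576 = 1/288
⇒ 3j(5 3 4; 0 0 0)² = 20/1001, sgn +1
Racah Σ t=0..1: t=0:+1/864 t=1:−1/576 = -1/1728
⇒ 3j(5 3 4; 2 -2 0)² = 5/1287, sgn -1
4πI² = N·(3j₀)²·(3jₘ)² = 100/1859
I = -1·√(0.0537924/4π) = -0.06542675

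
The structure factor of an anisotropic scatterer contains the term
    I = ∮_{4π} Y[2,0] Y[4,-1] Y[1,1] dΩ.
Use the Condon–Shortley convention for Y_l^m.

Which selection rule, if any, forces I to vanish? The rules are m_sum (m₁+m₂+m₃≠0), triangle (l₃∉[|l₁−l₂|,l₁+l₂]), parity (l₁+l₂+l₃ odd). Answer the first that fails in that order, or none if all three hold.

m₁+m₂+m₃ = 0 − 1 + 1 = 0  ✓
triangle: |2−4|=2 ≤ l₃=1 ≤ 2+4=6  ✗
parity: l₁+l₂+l₃ = 7 is odd

triangle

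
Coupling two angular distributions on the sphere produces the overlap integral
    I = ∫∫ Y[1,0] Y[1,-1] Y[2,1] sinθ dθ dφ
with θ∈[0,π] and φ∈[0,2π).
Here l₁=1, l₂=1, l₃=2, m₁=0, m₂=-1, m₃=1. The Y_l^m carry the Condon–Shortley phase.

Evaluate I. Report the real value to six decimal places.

m-sum 0 ✓  L=4 even ✓  0≤2≤2 ✓
Π(2lᵢ+1) = 3×3×5 = 45
triangle coeff Δ(1,1,2) = 1/30
Σ_t [0,0]: t=0:+1/1 = 1/1
(3j)²=2/15 [(1 1 2; 0 0 0)], sign=+1
Σ_t [0,0]: t=0:+1/2 = 1/2
(3j)²=1/10 [(1 1 2; 0 -1 1)], sign=-1
⇒ 4πI² = 3/5
I = (-1)√(3/5/(4π)) = -0.21850969

-0.218510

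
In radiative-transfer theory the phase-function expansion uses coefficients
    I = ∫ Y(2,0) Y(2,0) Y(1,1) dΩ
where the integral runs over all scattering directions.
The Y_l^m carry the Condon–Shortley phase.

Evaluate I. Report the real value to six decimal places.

m-sum = 0 + 0 + 1 = 1 ≠ 0 ⇒ I = 0

0.000000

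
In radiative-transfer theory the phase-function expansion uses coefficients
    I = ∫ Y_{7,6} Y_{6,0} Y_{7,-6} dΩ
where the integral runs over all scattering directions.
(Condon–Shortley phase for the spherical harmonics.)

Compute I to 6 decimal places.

0.157447

Checks pass: Σm=0; 20 even; l₃=7∈[1,13].
(2·7+1)(2·6+1)(2·7+1) = 2925
Δ: 6! 8! 6! / 21! → 1/2444321880
sum: t=0:+1/2612736000 t=1:−1/20736000 t=2:+1/1658880 t=3:−1/746496 t=4:+1/1658880 t=5:−1/20736000 t=6:+1/2612736000 = -1/4354560
3j²(7 6 7; 0 0 0) = Δ·Π!·Σ² = 1000/138567  (sign +1)
sum: t=0:+1/2612736000 t=1:−1/580608000 = -1/746496000
3j²(7 6 7; 6 0 -6) = Δ·Π!·Σ² = 143/9690  (sign +1)
combine: 4πI² = 2925·1000/138567·143/9690 = 32500/104329
take √, sign +1: I = 0.15744694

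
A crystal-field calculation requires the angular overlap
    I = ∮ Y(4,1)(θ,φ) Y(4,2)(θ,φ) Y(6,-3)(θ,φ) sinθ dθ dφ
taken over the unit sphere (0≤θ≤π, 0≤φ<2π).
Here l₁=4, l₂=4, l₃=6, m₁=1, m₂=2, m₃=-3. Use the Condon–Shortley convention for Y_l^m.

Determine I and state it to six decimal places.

-0.103072

Checks pass: Σm=0; 14 even; l₃=6∈[0,8].
(2·4+1)(2·4+1)(2·6+1) = 1053
Δ: 2! 6! 6! / 15! → 1/1261260
sum: t=0:+1/4608 t=1:−1/1296 t=2:+1/4608 = -7/20736
3j²(4 4 6; 0 0 0) = Δ·Π!·Σ² = 20/1287  (sign -1)
sum: t=0:+1/51840 t=1:−1/5760 t=2:+1/11520 = -7/103680
3j²(4 4 6; 1 2 -3) = Δ·Π!·Σ² = 7/858  (sign +1)
combine: 4πI² = 1053·20/1287·7/858 = 210/1573
take √, sign -1: I = -0.10307192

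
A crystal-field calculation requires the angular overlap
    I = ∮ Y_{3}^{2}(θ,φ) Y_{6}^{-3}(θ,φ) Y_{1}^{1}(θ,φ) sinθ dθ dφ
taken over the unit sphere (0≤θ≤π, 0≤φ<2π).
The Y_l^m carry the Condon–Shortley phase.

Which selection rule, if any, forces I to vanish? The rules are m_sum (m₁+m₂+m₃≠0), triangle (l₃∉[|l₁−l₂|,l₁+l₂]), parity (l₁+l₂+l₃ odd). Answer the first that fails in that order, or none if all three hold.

triangle

Σmᵢ = 0  ✓
l₃∈[|l₁−l₂|,l₁+l₂]=[3,9], have l₃=1  ✗
Σlᵢ = 10 ⇒ even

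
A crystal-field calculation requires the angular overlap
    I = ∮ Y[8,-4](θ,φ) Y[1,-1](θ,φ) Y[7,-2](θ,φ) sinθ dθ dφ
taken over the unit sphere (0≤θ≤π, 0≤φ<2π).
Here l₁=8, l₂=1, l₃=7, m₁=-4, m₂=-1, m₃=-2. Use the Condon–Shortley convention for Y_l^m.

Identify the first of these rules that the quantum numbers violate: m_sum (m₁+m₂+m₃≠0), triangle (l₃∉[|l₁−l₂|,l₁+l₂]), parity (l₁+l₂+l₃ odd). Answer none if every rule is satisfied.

Σmᵢ = -7  ✗
l₃∈[|l₁−l₂|,l₁+l₂]=[7,9], have l₃=7
Σlᵢ = 16 ⇒ even

m_sum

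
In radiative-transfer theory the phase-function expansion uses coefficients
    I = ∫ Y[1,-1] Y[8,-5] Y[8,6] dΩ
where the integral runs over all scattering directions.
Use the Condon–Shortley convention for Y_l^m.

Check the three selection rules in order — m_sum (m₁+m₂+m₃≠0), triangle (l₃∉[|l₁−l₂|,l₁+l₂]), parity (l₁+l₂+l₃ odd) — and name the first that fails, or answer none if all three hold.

parity

azimuthal sum: -1 − 5 + 6 = 0  ✓
7 ≤ 8 ≤ 9 (triangle on l)  ✓
L = 1 + 8 + 8 = 17 (odd)  ✗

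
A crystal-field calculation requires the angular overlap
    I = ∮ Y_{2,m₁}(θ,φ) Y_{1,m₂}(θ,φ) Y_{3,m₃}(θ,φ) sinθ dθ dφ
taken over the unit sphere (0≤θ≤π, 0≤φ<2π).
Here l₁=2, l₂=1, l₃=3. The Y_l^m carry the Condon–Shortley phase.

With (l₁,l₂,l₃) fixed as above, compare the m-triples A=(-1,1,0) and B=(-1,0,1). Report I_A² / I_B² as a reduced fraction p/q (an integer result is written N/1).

l's match ⇒ only the (l;m) 3-j factors differ between A and B.
A: triangle coeff Δ(2,1,3) = 1/105; Σ_t [0,0]: t=0:+1/12 = 1/12; (3j)²=1/35 [(2 1 3; -1 1 0)], sign=-1
B: triangle coeff Δ(2,1,3) = 1/105; Σ_t [0,0]: t=0:+1/6 = 1/6; (3j)²=8/105 [(2 1 3; -1 0 1)], sign=+1
I_A²/I_B² = (1/35)/(8/105) = 3/8

3/8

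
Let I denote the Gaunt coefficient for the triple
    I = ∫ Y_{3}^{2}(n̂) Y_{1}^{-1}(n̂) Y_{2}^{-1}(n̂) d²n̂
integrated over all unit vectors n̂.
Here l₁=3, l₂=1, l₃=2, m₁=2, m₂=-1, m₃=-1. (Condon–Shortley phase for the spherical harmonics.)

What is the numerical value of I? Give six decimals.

Checks pass: Σm=0; 6 even; l₃=2∈[2,4].
(2·3+1)(2·1+1)(2·2+1) = 105
Δ: 2! 4! 0! / 7! → 1/105
sum: t=1:−1/4 = -1/4
3j²(3 1 2; 0 0 0) = Δ·Π!·Σ² = 3/35  (sign -1)
sum: t=0:+1/12 = 1/12
3j²(3 1 2; 2 -1 -1) = Δ·Π!·Σ² = 2/21  (sign -1)
combine: 4πI² = 105·3/35·2/21 = 6/7
take √, sign +1: I = 0.26116903

0.261169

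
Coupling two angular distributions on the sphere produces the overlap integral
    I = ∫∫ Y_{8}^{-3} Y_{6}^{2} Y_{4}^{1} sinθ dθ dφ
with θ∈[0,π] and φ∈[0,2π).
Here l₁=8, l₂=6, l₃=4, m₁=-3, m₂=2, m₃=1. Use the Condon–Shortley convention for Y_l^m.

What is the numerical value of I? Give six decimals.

-0.137123

m-sum 0 ✓  L=18 even ✓  2≤4≤14 ✓
Π(2lᵢ+1) = 17×13×9 = 1989
triangle coeff Δ(8,6,4) = 1/23279256
Σ_t [4,6]: t=4:+1/1658880 t=5:−1/518400 t=6:+1/1658880 = -1/1382400
(3j)²=504/46189 [(8 6 4; 0 0 0)], sign=-1
Σ_t [6,8]: t=6:+1/4147200 t=7:−1/1451520 t=8:+1/5806080 = -1/3628800
(3j)²=320/29393 [(8 6 4; -3 2 1)], sign=+1
⇒ 4πI² = 207360/877591
I = (-1)√(207360/877591/(4π)) = -0.13712337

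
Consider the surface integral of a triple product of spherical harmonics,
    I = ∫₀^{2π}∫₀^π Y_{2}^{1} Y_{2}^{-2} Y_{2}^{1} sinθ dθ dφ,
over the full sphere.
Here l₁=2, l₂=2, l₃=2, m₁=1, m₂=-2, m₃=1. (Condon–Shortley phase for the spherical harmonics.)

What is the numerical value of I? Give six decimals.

Checks pass: Σm=0; 6 even; l₃=2∈[0,4].
(2·2+1)(2·2+1)(2·2+1) = 125
Δ: 2! 2! 2! / 7! → 1/630
sum: t=0:+1/8 t=1:−1/1 t=2:+1/8 = -3/4
3j²(2 2 2; 0 0 0) = Δ·Π!·Σ² = 2/35  (sign -1)
sum: t=0:+1/4 = 1/4
3j²(2 2 2; 1 -2 1) = Δ·Π!·Σ² = 3/35  (sign -1)
combine: 4πI² = 125·2/35·3/35 = 30/49
take √, sign +1: I = 0.22072812

0.220728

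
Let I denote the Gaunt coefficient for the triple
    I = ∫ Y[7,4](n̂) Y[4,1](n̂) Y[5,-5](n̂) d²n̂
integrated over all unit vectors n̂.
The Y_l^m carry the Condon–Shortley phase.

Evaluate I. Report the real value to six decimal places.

m-sum 0 ✓  L=16 even ✓  3≤5≤11 ✓
Π(2lᵢ+1) = 15×9×11 = 1485
triangle coeff Δ(7,4,5) = 1/6126120
Σ_t [2,4]: t=2:+1/69120 t=3:−1/20736 t=4:+1/69120 = -1/51840
(3j)²=280/21879 [(7 4 5; 0 0 0)], sign=+1
Σ_t [3,3]: t=3:−1/2903040 = -1/2903040
(3j)²=75/6188 [(7 4 5; 4 1 -5)], sign=-1
⇒ 4πI² = 11250/48841
I = (-1)√(11250/48841/(4π)) = -0.13538765

-0.135388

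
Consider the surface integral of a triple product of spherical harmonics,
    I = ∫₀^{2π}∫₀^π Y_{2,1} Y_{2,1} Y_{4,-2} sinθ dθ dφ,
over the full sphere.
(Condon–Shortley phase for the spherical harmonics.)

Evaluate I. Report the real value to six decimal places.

0.254875

Rules hold: Σm=0, L=8 even, 0≤4≤4.
N = 5·5·9 = 225
Δ = 0!·4!·4!/9! = 1/630
Racah Σ t=0..0: t=0:+1/16 = 1/16
⇒ 3j(2 2 4; 0 0 0)² = 2/35, sgn +1
Racah Σ t=0..0: t=0:+1/36 = 1/36
⇒ 3j(2 2 4; 1 1 -2)² = 4/63, sgn +1
4πI² = N·(3j₀)²·(3jₘ)² = 40/49
I = +1·√(0.816327/4π) = 0.25487487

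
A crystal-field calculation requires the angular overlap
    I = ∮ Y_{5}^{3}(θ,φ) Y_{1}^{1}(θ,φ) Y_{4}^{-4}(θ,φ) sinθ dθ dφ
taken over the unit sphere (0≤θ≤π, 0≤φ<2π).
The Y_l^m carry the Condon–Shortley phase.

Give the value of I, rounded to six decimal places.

Rules hold: Σm=0, L=10 even, 4≤4≤6.
N = 11·3·9 = 297
Δ = 2!·8!·0!/11! = 1/495
Racah Σ t=1..1: t=1:−1/576 = -1/576
⇒ 3j(5 1 4; 0 0 0)² = 5/99, sgn -1
Racah Σ t=2..2: t=2:+1/80640 = 1/80640
⇒ 3j(5 1 4; 3 1 -4)² = 1/495, sgn +1
4πI² = N·(3j₀)²·(3jₘ)² = 1/33
I = -1·√(0.030303/4π) = -0.04910640

-0.049106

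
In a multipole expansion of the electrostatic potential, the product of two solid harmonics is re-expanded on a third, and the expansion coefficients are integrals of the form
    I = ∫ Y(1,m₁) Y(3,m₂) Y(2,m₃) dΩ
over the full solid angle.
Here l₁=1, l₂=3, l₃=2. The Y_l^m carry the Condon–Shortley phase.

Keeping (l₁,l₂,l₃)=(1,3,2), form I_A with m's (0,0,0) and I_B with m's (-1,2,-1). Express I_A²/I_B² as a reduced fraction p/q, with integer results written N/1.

l's match ⇒ only the (l;m) 3-j factors differ between A and B.
A: triangle coeff Δ(1,3,2) = 1/105; Σ_t [1,1]: t=1:−1/4 = -1/4; (3j)²=3/35 [(1 3 2; 0 0 0)], sign=-1
B: triangle coeff Δ(1,3,2) = 1/105; Σ_t [2,2]: t=2:+1/12 = 1/12; (3j)²=2/21 [(1 3 2; -1 2 -1)], sign=-1
I_A²/I_B² = (3/35)/(2/21) = 9/10

9/10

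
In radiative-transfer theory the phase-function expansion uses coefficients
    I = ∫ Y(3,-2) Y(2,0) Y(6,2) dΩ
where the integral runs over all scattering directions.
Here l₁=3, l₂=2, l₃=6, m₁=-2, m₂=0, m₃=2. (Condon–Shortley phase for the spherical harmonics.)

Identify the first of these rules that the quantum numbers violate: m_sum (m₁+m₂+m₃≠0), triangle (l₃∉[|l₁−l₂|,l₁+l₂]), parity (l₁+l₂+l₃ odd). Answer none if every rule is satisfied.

m₁+m₂+m₃ = -2 + 0 + 2 = 0  ✓
triangle: |3−2|=1 ≤ l₃=6 ≤ 3+2=5  ✗
parity: l₁+l₂+l₃ = 11 is odd

triangle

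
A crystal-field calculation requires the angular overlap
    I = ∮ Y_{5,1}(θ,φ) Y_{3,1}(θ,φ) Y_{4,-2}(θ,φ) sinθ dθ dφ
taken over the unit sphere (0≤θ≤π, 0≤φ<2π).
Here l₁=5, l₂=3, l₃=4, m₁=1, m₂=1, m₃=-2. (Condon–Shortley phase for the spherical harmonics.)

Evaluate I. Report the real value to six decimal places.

0.106335

m-sum 0 ✓  L=12 even ✓  2≤4≤8 ✓
Π(2lᵢ+1) = 11×7×9 = 693
triangle coeff Δ(5,3,4) = 1/180180
Σ_t [1,3]: t=1:−1/576 t=2:+1/144 t=3:−1/576 = 1/288
(3j)²=20/1001 [(5 3 4; 0 0 0)], sign=+1
Σ_t [2,4]: t=2:+1/384 t=3:−1/720 t=4:+1/34560 = 43/34560
(3j)²=1849/180180 [(5 3 4; 1 1 -2)], sign=+1
⇒ 4πI² = 1849/13013
I = (+1)√(1849/13013/(4π)) = 0.10633465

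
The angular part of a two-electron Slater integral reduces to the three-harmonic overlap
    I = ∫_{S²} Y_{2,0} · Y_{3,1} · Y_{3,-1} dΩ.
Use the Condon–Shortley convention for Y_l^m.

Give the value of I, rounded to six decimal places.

m-sum 0 ✓  L=8 even ✓  1≤3≤5 ✓
Π(2lᵢ+1) = 5×7×7 = 245
triangle coeff Δ(2,3,3) = 1/3780
Σ_t [0,2]: t=0:+1/24 t=1:−1/4 t=2:+1/24 = -1/6
(3j)²=4/105 [(2 3 3; 0 0 0)], sign=+1
Σ_t [0,2]: t=0:+1/96 t=1:−1/6 t=2:+1/16 = -3/32
(3j)²=3/140 [(2 3 3; 0 1 -1)], sign=-1
⇒ 4πI² = 1/5
I = (-1)√(1/5/(4π)) = -0.12615663

-0.126157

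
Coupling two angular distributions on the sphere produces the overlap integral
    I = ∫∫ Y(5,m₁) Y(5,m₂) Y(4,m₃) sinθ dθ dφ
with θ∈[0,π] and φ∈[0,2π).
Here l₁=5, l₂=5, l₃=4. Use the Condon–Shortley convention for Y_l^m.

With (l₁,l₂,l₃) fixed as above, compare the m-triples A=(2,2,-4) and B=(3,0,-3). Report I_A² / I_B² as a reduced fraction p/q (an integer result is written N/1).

l's match ⇒ only the (l;m) 3-j factors differ between A and B.
A: triangle coeff Δ(5,5,4) = 1/3153150; Σ_t [3,3]: t=3:−1/20736 = -1/20736; (3j)²=35/1287 [(5 5 4; 2 2 -4)], sign=-1
B: triangle coeff Δ(5,5,4) = 1/3153150; Σ_t [1,2]: t=1:−1/17280 t=2:+1/6912 = 1/11520; (3j)²=2/143 [(5 5 4; 3 0 -3)], sign=-1
I_A²/I_B² = (35/1287)/(2/143) = 35/18

35/18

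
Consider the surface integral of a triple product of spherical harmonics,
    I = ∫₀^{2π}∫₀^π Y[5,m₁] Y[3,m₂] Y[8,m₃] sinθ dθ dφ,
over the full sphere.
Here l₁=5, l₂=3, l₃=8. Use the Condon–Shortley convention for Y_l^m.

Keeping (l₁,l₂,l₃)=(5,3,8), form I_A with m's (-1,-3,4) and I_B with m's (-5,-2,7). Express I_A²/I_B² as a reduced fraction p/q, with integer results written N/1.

4/13

l's match ⇒ only the (l;m) 3-j factors differ between A and B.
A: triangle coeff Δ(5,3,8) = 1/136136; Σ_t [0,0]: t=0:+1/12441600 = 1/12441600; (3j)²=3/442 [(5 3 8; -1 -3 4)], sign=+1
B: triangle coeff Δ(5,3,8) = 1/136136; Σ_t [0,0]: t=0:+1/435456000 = 1/435456000; (3j)²=3/136 [(5 3 8; -5 -2 7)], sign=-1
I_A²/I_B² = (3/442)/(3/136) = 4/13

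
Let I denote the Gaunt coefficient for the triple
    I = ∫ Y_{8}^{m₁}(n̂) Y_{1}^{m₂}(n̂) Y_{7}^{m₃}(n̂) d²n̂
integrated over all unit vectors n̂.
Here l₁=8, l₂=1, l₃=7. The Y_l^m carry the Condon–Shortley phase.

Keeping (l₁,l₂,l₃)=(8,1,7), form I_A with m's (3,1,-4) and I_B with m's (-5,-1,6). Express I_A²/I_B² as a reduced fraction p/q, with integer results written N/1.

Same 8,1,7: normalisation and zero-m 3j drop out of the ratio.
A: Δ: 2! 14! 0! / 17! → 1/2040; sum: t=2:+1/479001600 = 1/479001600; 3j²(8 1 7; 3 1 -4) = Δ·Π!·Σ² = 1/204  (sign -1)
B: Δ: 2! 14! 0! / 17! → 1/2040; sum: t=0:+1/12454041600 = 1/12454041600; 3j²(8 1 7; -5 -1 6) = Δ·Π!·Σ² = 1/680  (sign -1)
I_A²/I_B² = (1/204)/(1/680) = 10/3

10/3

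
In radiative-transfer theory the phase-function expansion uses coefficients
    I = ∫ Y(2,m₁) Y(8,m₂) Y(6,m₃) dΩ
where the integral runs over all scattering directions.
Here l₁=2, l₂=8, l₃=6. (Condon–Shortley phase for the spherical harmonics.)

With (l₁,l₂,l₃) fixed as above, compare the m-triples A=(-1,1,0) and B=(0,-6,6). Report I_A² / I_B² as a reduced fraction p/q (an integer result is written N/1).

84/13

Same 2,8,6: normalisation and zero-m 3j drop out of the ratio.
A: Δ: 4! 0! 12! / 17! → 1/30940; sum: t=3:−1/3110400 = -1/3110400; 3j²(2 8 6; -1 1 0) = Δ·Π!·Σ² = 21/1105  (sign -1)
B: Δ: 4! 0! 12! / 17! → 1/30940; sum: t=2:+1/1916006400 = 1/1916006400; 3j²(2 8 6; 0 -6 6) = Δ·Π!·Σ² = 1/340  (sign +1)
I_A²/I_B² = (21/1105)/(1/340) = 84/13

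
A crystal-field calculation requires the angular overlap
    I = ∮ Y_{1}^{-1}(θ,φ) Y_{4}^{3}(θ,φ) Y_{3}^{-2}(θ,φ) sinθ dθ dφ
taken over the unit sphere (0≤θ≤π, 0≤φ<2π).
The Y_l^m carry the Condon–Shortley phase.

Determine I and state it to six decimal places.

-0.282095

Checks pass: Σm=0; 8 even; l₃=3∈[3,5].
(2·1+1)(2·4+1)(2·3+1) = 189
Δ: 2! 0! 6! / 9! → 1/252
sum: t=1:−1/36 = -1/36
3j²(1 4 3; 0 0 0) = Δ·Π!·Σ² = 4/63  (sign +1)
sum: t=2:+1/240 = 1/240
3j²(1 4 3; -1 3 -2) = Δ·Π!·Σ² = 1/12  (sign -1)
combine: 4πI² = 189·4/63·1/12 = 1/1
take √, sign -1: I = -0.28209479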